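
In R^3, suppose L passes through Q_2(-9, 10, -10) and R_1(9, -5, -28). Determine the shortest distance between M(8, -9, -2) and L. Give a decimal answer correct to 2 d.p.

22.03

A direction vector for L is R_1 − Q_2 = (18, -15, -18).
Taking (-9, 10, -10) on L with direction v = (18, -15, -18): w = M − (-9, 10, -10) = (17, -19, 8), and w × v = (462, 450, 87).
Distance = |w × v| / |v| = √423513 / √873 ≈ 22.03.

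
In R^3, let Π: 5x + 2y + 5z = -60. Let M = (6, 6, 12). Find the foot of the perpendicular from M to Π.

Foot = M − λn with λ = (n·M − d)/|n|² = (102 − (-60))/54 = 3.
Foot = (6, 6, 12) − 3·(5, 2, 5) = (-9, 0, -3).

(-9, 0, -3)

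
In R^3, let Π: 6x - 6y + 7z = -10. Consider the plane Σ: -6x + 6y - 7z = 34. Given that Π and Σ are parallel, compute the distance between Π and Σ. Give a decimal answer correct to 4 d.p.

2.1818

Rescale Σ by 1/(-1): 6x - 6y + 7z = -34. Then distance = |-10 − (-34)| / √121 ≈ 2.1818.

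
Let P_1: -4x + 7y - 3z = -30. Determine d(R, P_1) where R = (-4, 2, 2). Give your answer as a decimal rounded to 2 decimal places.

n·R − d = (-4)·(-4) + (7)·(2) + (-3)·(2) − (-30) = 54; |n| = √74.
Distance = |54| / √74 = 54/√74 ≈ 6.28.

6.28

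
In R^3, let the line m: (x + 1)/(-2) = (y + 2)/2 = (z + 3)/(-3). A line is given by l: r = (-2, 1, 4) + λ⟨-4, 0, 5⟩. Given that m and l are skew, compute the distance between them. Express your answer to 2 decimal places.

m has direction (-2, 2, -3) through (-1, -2, -3).
Common perpendicular direction n = (-2, 2, -3) × (-4, 0, 5) = (10, 22, 8).
With w = (-2, 1, 4) − (-1, -2, -3) = (-1, 3, 7), w · n = 112.
Distance = |w · n| / |n| = |112| / √648 ≈ 4.40.

4.40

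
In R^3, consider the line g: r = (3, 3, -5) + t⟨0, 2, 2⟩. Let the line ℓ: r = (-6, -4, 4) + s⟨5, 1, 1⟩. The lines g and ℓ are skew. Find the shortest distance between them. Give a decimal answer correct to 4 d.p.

11.3137

Common perpendicular direction n = (0, 2, 2) × (5, 1, 1) = (0, 10, -10).
With w = (-6, -4, 4) − (3, 3, -5) = (-9, -7, 9), w · n = -160.
Distance = |w · n| / |n| = |-160| / √200 ≈ 11.3137.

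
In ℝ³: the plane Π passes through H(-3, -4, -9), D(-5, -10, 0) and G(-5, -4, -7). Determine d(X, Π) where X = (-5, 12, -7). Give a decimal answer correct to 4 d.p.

HD = (-2, -6, 9), HG = (-2, 0, 2); a normal to Π is HD × HG = (-12, -14, -12).
Using H: Π has equation -12x - 14y - 12z = 200.
n·X − d = (-12)·(-5) + (-14)·(12) + (-12)·(-7) − 200 = -224; |n| = √484.
Distance = |-224| / √484 = 224/√484 ≈ 10.1818.

10.1818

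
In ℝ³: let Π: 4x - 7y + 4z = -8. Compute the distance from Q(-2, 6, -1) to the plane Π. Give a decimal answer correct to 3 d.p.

n·Q − d = (4)·(-2) + (-7)·(6) + (4)·(-1) − (-8) = -46; |n| = √81.
Distance = |-46| / √81 = 46/√81 ≈ 5.111.

5.111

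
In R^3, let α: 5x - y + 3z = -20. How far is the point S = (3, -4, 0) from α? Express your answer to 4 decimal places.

6.5922

n·S − d = (5)·(3) + (-1)·(-4) + (3)·(0) − (-20) = 39; |n| = √35.
Distance = |39| / √35 = 39/√35 ≈ 6.5922.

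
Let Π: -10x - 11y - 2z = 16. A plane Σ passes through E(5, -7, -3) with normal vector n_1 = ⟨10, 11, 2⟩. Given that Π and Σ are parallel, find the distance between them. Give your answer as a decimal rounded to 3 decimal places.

Σ: n_1·r = n_1·E gives 10x + 11y + 2z = -33.
Rescale Σ by 1/(-1): -10x - 11y - 2z = 33. Then distance = |16 − 33| / √225 ≈ 1.133.

1.133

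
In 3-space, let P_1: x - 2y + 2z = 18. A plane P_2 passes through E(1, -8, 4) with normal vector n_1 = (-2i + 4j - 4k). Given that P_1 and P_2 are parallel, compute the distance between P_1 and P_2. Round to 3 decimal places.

2.333

P_2: n_1·r = n_1·E gives -2x + 4y - 4z = -50.
Rescale P_2 by 1/(-2): x - 2y + 2z = 25. Then distance = |18 − 25| / √9 ≈ 2.333.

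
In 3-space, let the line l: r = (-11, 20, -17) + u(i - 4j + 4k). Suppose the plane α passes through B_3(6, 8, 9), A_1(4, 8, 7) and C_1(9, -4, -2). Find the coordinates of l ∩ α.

(-8, 8, -5)

B_3A_1 = (-2, 0, -2), B_3C_1 = (3, -12, -11); a normal to α is B_3A_1 × B_3C_1 = (-24, -28, 24).
Using B_3: α has equation -24x - 28y + 24z = -152.
Substitute r = (-11, 20, -17) + t(1, -4, 4) into the plane: -704 + 184t = -152, so t = 3.
Intersection: (-11, 20, -17) + 3·(1, -4, 4) = (-8, 8, -5).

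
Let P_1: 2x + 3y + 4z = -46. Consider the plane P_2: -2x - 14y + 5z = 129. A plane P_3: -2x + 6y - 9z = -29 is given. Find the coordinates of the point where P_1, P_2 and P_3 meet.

(-2, -10, -3)

Solving the 3×3 linear system 2x + 3y + 4z = -46, -2x - 14y + 5z = 129, -2x + 6y - 9z = -29 (e.g. by elimination or Cramer's rule, determinant = -52) gives (-2, -10, -3).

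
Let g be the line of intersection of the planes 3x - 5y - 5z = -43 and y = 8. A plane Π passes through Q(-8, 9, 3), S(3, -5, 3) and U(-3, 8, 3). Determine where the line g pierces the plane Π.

Direction of g: (3, -5, -5) × (0, 1, 0) = (5, 0, 3).
A point on g: solving the two plane equations with x = 9 gives (9, 8, 6).
QS = (11, -14, 0), QU = (5, -1, 0); a normal to Π is QS × QU = (0, 0, 59).
Using Q: Π has equation 59z = 177.
Substitute r = (9, 8, 6) + t(5, 0, 3) into the plane: 354 + 177t = 177, so t = -1.
Intersection: (9, 8, 6) + (-1)·(5, 0, 3) = (4, 8, 3).

(4, 8, 3)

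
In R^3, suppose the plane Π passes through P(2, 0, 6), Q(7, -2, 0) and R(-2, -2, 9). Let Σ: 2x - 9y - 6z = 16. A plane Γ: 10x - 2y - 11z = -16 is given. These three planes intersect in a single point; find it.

PQ = (5, -2, -6), PR = (-4, -2, 3); a normal to Π is PQ × PR = (-18, 9, -18).
Using P: Π has equation -18x + 9y - 18z = -144.
Solving the 3×3 linear system -18x + 9y - 18z = -144, 2x - 9y - 6z = 16, 10x - 2y - 11z = -16 (e.g. by elimination or Cramer's rule, determinant = -3456) gives (2, -4, 4).

(2, -4, 4)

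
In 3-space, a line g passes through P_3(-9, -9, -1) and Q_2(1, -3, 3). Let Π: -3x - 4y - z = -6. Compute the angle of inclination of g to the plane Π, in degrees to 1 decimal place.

A direction vector for g is Q_2 − P_3 = (10, 6, 4).
sin θ = |n·v| / (|n||v|) = |-58| / (√26 · √152) = 0.92261.
θ ≈ 67.3°.

67.3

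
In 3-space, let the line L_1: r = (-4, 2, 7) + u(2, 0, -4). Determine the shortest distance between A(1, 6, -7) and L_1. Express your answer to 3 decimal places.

Taking (-4, 2, 7) on L_1 with direction v = (2, 0, -4): w = A − (-4, 2, 7) = (5, 4, -14), and w × v = (-16, -8, -8).
Distance = |w × v| / |v| = √384 / √20 ≈ 4.382.

4.382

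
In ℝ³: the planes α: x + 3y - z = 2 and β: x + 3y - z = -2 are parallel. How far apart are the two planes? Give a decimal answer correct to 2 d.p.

Same normal n = (1, 3, -1) with |n| = √11; distance = |2 − (-2)| / |n| = 4/√11 ≈ 1.21.

1.21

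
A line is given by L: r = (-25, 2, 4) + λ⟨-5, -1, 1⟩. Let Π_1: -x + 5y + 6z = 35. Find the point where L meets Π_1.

Substitute r = (-25, 2, 4) + t(-5, -1, 1) into the plane: 59 + 6t = 35, so t = -4.
Intersection: (-25, 2, 4) + (-4)·(-5, -1, 1) = (-5, 6, 0).

(-5, 6, 0)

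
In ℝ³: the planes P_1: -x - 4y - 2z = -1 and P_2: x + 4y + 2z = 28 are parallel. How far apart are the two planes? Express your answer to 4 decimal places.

5.8919

Rescale P_2 by 1/(-1): -x - 4y - 2z = -28. Then distance = |-1 − (-28)| / √21 ≈ 5.8919.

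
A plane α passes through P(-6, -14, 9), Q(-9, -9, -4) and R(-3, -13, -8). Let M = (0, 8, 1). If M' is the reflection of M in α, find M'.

(-24, -22, -5)

PQ = (-3, 5, -13), PR = (3, 1, -17); a normal to α is PQ × PR = (-72, -90, -18).
Using P: α has equation -72x - 90y - 18z = 1530.
λ = (n·M − d)/|n|² = (-738 − 1530)/13608 = -1/6.
Reflection = M − 2λn = (0, 8, 1) − (-1/3)·(-72, -90, -18) = (-24, -22, -5).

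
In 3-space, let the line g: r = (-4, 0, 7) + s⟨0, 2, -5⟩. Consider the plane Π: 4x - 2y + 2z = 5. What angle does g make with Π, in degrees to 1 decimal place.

sin θ = |n·v| / (|n||v|) = |-14| / (√24 · √29) = 0.53067.
θ ≈ 32.1°.

32.1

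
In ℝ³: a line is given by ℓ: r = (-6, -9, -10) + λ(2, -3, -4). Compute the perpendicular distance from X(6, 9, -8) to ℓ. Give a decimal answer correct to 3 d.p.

Taking (-6, -9, -10) on ℓ with direction v = (2, -3, -4): w = X − (-6, -9, -10) = (12, 18, 2), and w × v = (-66, 52, -72).
Distance = |w × v| / |v| = √12244 / √29 ≈ 20.548.

20.548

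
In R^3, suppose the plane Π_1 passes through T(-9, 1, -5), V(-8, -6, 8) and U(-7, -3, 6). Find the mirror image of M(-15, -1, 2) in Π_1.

(-5, -7, -2)

TV = (1, -7, 13), TU = (2, -4, 11); a normal to Π_1 is TV × TU = (-25, 15, 10).
Using T: Π_1 has equation -25x + 15y + 10z = 190.
λ = (n·M − d)/|n|² = (380 − 190)/950 = 1/5.
Reflection = M − 2λn = (-15, -1, 2) − (2/5)·(-25, 15, 10) = (-5, -7, -2).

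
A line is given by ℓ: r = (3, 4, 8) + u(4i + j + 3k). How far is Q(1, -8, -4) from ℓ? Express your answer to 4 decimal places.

Taking (3, 4, 8) on ℓ with direction v = (4, 1, 3): w = Q − (3, 4, 8) = (-2, -12, -12), and w × v = (-24, -42, 46).
Distance = |w × v| / |v| = √4456 / √26 ≈ 13.0914.

13.0914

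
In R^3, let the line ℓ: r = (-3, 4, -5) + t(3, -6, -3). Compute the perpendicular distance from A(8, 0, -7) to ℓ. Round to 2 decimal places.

8.22

Taking (-3, 4, -5) on ℓ with direction v = (3, -6, -3): w = A − (-3, 4, -5) = (11, -4, -2), and w × v = (0, 27, -54).
Distance = |w × v| / |v| = √3645 / √54 ≈ 8.22.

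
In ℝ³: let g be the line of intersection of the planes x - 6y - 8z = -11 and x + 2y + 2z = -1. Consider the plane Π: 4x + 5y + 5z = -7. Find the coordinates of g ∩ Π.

Direction of g: (1, -6, -8) × (1, 2, 2) = (4, -10, 8).
A point on g: solving the two plane equations with x = -1 gives (-1, -5, 5).
Substitute r = (-1, -5, 5) + t(4, -10, 8) into the plane: -4 + 6t = -7, so t = -1/2.
Intersection: (-1, -5, 5) + (-1/2)·(4, -10, 8) = (-3, 0, 1).

(-3, 0, 1)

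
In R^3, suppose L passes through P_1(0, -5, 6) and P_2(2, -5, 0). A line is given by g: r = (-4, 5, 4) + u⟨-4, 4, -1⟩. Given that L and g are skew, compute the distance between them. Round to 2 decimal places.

A direction vector for L is P_2 − P_1 = (2, 0, -6).
Common perpendicular direction n = (2, 0, -6) × (-4, 4, -1) = (24, 26, 8).
With w = (-4, 5, 4) − (0, -5, 6) = (-4, 10, -2), w · n = 148.
Distance = |w · n| / |n| = |148| / √1316 ≈ 4.08.

4.08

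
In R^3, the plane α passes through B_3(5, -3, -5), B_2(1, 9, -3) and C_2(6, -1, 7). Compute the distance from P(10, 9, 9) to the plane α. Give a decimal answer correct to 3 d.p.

6.800

B_3B_2 = (-4, 12, 2), B_3C_2 = (1, 2, 12); a normal to α is B_3B_2 × B_3C_2 = (140, 50, -20).
Using B_3: α has equation 140x + 50y - 20z = 650.
n·P − d = (140)·(10) + (50)·(9) + (-20)·(9) − 650 = 1020; |n| = √22500.
Distance = |1020| / √22500 = 1020/√22500 ≈ 6.800.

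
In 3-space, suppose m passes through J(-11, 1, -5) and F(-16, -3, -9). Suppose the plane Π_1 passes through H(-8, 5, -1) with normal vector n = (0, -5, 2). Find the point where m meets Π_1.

(-6, 5, -1)

A direction vector for m is F − J = (-5, -4, -4).
Π_1: n·r = n·H gives -5y + 2z = -27.
Substitute r = (-11, 1, -5) + t(-5, -4, -4) into the plane: -15 + 12t = -27, so t = -1.
Intersection: (-11, 1, -5) + (-1)·(-5, -4, -4) = (-6, 5, -1).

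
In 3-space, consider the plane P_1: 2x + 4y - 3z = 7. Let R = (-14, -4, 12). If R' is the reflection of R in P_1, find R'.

(-2, 20, -6)

λ = (n·R − d)/|n|² = (-80 − 7)/29 = -3.
Reflection = R − 2λn = (-14, -4, 12) − (-6)·(2, 4, -3) = (-2, 20, -6).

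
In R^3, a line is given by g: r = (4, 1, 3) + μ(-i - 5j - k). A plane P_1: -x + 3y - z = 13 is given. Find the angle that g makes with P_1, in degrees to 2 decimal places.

sin θ = |n·v| / (|n||v|) = |-13| / (√11 · √27) = 0.75434.
θ ≈ 48.97°.

48.97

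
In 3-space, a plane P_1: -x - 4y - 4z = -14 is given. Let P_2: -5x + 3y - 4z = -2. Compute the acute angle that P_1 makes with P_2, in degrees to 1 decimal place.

cos θ = |n₁·n₂| / (|n₁||n₂|) = |9| / (√33 · √50).
θ = arccos(0.22156) ≈ 77.2°.

77.2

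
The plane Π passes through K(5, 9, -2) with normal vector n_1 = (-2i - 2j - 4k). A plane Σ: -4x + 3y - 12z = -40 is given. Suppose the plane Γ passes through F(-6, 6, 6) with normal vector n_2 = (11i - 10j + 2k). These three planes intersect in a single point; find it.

(-8, 4, 7)

Π: n_1·r = n_1·K gives -2x - 2y - 4z = -20.
Γ: n_2·r = n_2·F gives 11x - 10y + 2z = -114.
Solving the 3×3 linear system -2x - 2y - 4z = -20, -4x + 3y - 12z = -40, 11x - 10y + 2z = -114 (e.g. by elimination or Cramer's rule, determinant = 448) gives (-8, 4, 7).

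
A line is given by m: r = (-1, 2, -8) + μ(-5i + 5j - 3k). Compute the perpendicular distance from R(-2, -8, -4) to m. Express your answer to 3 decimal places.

7.870

Taking (-1, 2, -8) on m with direction v = (-5, 5, -3): w = R − (-1, 2, -8) = (-1, -10, 4), and w × v = (10, -23, -55).
Distance = |w × v| / |v| = √3654 / √59 ≈ 7.870.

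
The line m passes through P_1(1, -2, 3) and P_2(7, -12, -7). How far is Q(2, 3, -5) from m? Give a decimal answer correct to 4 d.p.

A direction vector for m is P_2 − P_1 = (6, -10, -10).
Taking (1, -2, 3) on m with direction v = (6, -10, -10): w = Q − (1, -2, 3) = (1, 5, -8), and w × v = (-130, -38, -40).
Distance = |w × v| / |v| = √19944 / √236 ≈ 9.1928.

9.1928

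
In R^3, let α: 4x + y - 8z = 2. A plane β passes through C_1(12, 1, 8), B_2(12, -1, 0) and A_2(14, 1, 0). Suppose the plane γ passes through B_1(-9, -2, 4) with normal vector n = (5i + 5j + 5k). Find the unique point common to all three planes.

(3, -10, 0)

C_1B_2 = (0, -2, -8), C_1A_2 = (2, 0, -8); a normal to β is C_1B_2 × C_1A_2 = (16, -16, 4).
Using C_1: β has equation 16x - 16y + 4z = 208.
γ: n·r = n·B_1 gives 5x + 5y + 5z = -35.
Solving the 3×3 linear system 4x + y - 8z = 2, 16x - 16y + 4z = 208, 5x + 5y + 5z = -35 (e.g. by elimination or Cramer's rule, determinant = -1740) gives (3, -10, 0).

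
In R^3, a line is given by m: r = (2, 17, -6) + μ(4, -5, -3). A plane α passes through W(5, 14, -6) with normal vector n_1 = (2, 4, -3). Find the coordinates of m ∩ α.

α: n_1·r = n_1·W gives 2x + 4y - 3z = 84.
Substitute r = (2, 17, -6) + t(4, -5, -3) into the plane: 90 + (-3)t = 84, so t = 2.
Intersection: (2, 17, -6) + 2·(4, -5, -3) = (10, 7, -12).

(10, 7, -12)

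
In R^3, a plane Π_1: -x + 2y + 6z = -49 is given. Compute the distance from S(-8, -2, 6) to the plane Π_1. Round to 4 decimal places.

13.8995

n·S − d = (-1)·(-8) + (2)·(-2) + (6)·(6) − (-49) = 89; |n| = √41.
Distance = |89| / √41 = 89/√41 ≈ 13.8995.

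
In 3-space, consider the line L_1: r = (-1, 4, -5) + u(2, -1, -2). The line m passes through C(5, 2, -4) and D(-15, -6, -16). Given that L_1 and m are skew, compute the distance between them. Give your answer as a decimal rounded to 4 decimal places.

A direction vector for m is D − C = (-20, -8, -12).
Common perpendicular direction n = (2, -1, -2) × (-20, -8, -12) = (-4, 64, -36).
With w = (5, 2, -4) − (-1, 4, -5) = (6, -2, 1), w · n = -188.
Distance = |w · n| / |n| = |-188| / √5408 ≈ 2.5565.

2.5565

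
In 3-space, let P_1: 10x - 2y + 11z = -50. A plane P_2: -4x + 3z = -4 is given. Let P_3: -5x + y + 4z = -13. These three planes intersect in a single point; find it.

Solving the 3×3 linear system 10x - 2y + 11z = -50, -4x + 3z = -4, -5x + y + 4z = -13 (e.g. by elimination or Cramer's rule, determinant = -76) gives (-2, -7, -4).

(-2, -7, -4)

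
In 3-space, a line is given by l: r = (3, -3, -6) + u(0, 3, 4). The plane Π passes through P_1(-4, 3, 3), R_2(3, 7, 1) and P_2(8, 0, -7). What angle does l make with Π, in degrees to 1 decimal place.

16.9

P_1R_2 = (7, 4, -2), P_1P_2 = (12, -3, -10); a normal to Π is P_1R_2 × P_1P_2 = (-46, 46, -69).
Using P_1: Π has equation -46x + 46y - 69z = 115.
sin θ = |n·v| / (|n||v|) = |-138| / (√8993 · √25) = 0.29104.
θ ≈ 16.9°.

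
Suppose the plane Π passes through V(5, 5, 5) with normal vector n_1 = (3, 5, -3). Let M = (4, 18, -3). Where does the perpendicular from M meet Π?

Π: n_1·r = n_1·V gives 3x + 5y - 3z = 25.
Foot = M − λn with λ = (n·M − d)/|n|² = (111 − 25)/43 = 2.
Foot = (4, 18, -3) − 2·(3, 5, -3) = (-2, 8, 3).

(-2, 8, 3)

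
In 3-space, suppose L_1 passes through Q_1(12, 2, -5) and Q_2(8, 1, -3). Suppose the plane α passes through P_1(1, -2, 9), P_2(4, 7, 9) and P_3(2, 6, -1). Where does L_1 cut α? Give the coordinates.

A direction vector for L_1 is Q_2 − Q_1 = (-4, -1, 2).
P_1P_2 = (3, 9, 0), P_1P_3 = (1, 8, -10); a normal to α is P_1P_2 × P_1P_3 = (-90, 30, 15).
Using P_1: α has equation -90x + 30y + 15z = -15.
Substitute r = (12, 2, -5) + t(-4, -1, 2) into the plane: -1095 + 360t = -15, so t = 3.
Intersection: (12, 2, -5) + 3·(-4, -1, 2) = (0, -1, 1).

(0, -1, 1)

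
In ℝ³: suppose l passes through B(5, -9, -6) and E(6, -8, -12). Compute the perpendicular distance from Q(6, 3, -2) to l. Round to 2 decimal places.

A direction vector for l is E − B = (1, 1, -6).
Taking (5, -9, -6) on l with direction v = (1, 1, -6): w = Q − (5, -9, -6) = (1, 12, 4), and w × v = (-76, 10, -11).
Distance = |w × v| / |v| = √5997 / √38 ≈ 12.56.

12.56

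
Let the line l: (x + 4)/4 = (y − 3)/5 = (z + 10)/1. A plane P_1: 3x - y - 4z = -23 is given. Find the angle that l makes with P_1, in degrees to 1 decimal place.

l has direction (4, 5, 1) through (-4, 3, -10).
sin θ = |n·v| / (|n||v|) = |3| / (√26 · √42) = 0.09078.
θ ≈ 5.2°.

5.2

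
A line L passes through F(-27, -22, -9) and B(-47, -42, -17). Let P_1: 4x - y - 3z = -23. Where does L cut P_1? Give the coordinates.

A direction vector for L is B − F = (-20, -20, -8).
Substitute r = (-27, -22, -9) + t(-20, -20, -8) into the plane: -59 + (-36)t = -23, so t = -1.
Intersection: (-27, -22, -9) + (-1)·(-20, -20, -8) = (-7, -2, -1).

(-7, -2, -1)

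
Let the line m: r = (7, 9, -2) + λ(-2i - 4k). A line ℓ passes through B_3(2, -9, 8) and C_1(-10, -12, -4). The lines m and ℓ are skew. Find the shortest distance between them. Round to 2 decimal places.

A direction vector for ℓ is C_1 − B_3 = (-12, -3, -12).
Common perpendicular direction n = (-2, 0, -4) × (-12, -3, -12) = (-12, 24, 6).
With w = (2, -9, 8) − (7, 9, -2) = (-5, -18, 10), w · n = -312.
Distance = |w · n| / |n| = |-312| / √756 ≈ 11.35.

11.35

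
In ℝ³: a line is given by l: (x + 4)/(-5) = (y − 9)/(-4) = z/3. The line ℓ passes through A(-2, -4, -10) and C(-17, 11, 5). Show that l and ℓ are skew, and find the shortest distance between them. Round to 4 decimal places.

4.3193

l has direction (-5, -4, 3) through (-4, 9, 0).
A direction vector for ℓ is C − A = (-15, 15, 15).
Common perpendicular direction n = (-5, -4, 3) × (-15, 15, 15) = (-105, 30, -135).
With w = (-2, -4, -10) − (-4, 9, 0) = (2, -13, -10), w · n = 750.
Since n ≠ 0 the lines are not parallel, and w · n = 750 ≠ 0 so they do not intersect; hence they are skew.
Distance = |w · n| / |n| = |750| / √30150 ≈ 4.3193.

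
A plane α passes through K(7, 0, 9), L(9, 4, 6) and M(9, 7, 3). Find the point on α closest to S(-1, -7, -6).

(-5, 1, 2)

KL = (2, 4, -3), KM = (2, 7, -6); a normal to α is KL × KM = (-3, 6, 6).
Using K: α has equation -3x + 6y + 6z = 33.
Foot = S − λn with λ = (n·S − d)/|n|² = (-75 − 33)/81 = -4/3.
Foot = (-1, -7, -6) − (-4/3)·(-3, 6, 6) = (-5, 1, 2).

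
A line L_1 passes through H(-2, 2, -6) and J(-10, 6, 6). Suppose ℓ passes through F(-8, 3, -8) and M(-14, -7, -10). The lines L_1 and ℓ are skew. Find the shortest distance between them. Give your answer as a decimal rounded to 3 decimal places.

A direction vector for L_1 is J − H = (-8, 4, 12).
A direction vector for ℓ is M − F = (-6, -10, -2).
Common perpendicular direction n = (-8, 4, 12) × (-6, -10, -2) = (112, -88, 104).
With w = (-8, 3, -8) − (-2, 2, -6) = (-6, 1, -2), w · n = -968.
Distance = |w · n| / |n| = |-968| / √31104 ≈ 5.489.

5.489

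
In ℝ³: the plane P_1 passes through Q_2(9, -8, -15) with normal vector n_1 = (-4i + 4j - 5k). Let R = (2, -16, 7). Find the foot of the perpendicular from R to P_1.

(-6, -8, -3)

P_1: n_1·r = n_1·Q_2 gives -4x + 4y - 5z = 7.
Foot = R − λn with λ = (n·R − d)/|n|² = (-107 − 7)/57 = -2.
Foot = (2, -16, 7) − (-2)·(-4, 4, -5) = (-6, -8, -3).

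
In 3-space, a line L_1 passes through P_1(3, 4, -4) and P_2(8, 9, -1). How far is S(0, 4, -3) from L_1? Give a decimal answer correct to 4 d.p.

A direction vector for L_1 is P_2 − P_1 = (5, 5, 3).
Taking (3, 4, -4) on L_1 with direction v = (5, 5, 3): w = S − (3, 4, -4) = (-3, 0, 1), and w × v = (-5, 14, -15).
Distance = |w × v| / |v| = √446 / √59 ≈ 2.7494.

2.7494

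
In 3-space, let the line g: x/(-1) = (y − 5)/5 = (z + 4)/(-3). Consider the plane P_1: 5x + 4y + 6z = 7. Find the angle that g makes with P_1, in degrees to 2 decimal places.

3.31

g has direction (-1, 5, -3) through (0, 5, -4).
sin θ = |n·v| / (|n||v|) = |-3| / (√77 · √35) = 0.05779.
θ ≈ 3.31°.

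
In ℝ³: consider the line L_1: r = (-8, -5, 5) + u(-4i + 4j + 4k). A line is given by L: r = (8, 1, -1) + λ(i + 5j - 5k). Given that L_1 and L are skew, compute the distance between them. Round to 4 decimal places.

12.0044

Common perpendicular direction n = (-4, 4, 4) × (1, 5, -5) = (-40, -16, -24).
With w = (8, 1, -1) − (-8, -5, 5) = (16, 6, -6), w · n = -592.
Distance = |w · n| / |n| = |-592| / √2432 ≈ 12.0044.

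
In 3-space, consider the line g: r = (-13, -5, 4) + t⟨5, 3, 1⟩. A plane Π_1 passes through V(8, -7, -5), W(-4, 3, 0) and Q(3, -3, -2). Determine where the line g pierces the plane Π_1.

(-3, 1, 6)

VW = (-12, 10, 5), VQ = (-5, 4, 3); a normal to Π_1 is VW × VQ = (10, 11, 2).
Using V: Π_1 has equation 10x + 11y + 2z = -7.
Substitute r = (-13, -5, 4) + t(5, 3, 1) into the plane: -177 + 85t = -7, so t = 2.
Intersection: (-13, -5, 4) + 2·(5, 3, 1) = (-3, 1, 6).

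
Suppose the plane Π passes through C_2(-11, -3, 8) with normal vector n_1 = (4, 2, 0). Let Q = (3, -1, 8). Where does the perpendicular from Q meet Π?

(-9, -7, 8)

Π: n_1·r = n_1·C_2 gives 4x + 2y = -50.
Foot = Q − λn with λ = (n·Q − d)/|n|² = (10 − (-50))/20 = 3.
Foot = (3, -1, 8) − 3·(4, 2, 0) = (-9, -7, 8).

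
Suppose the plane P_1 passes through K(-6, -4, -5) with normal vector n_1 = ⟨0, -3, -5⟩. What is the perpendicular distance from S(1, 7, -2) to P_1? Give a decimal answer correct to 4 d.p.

8.2319

P_1: n_1·r = n_1·K gives -3y - 5z = 37.
n·S − d = (0)·(1) + (-3)·(7) + (-5)·(-2) − 37 = -48; |n| = √34.
Distance = |-48| / √34 = 48/√34 ≈ 8.2319.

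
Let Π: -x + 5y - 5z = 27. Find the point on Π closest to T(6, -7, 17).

Foot = T − λn with λ = (n·T − d)/|n|² = (-126 − 27)/51 = -3.
Foot = (6, -7, 17) − (-3)·(-1, 5, -5) = (3, 8, 2).

(3, 8, 2)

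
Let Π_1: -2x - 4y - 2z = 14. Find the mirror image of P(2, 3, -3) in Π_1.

(-2, -5, -7)

λ = (n·P − d)/|n|² = (-10 − 14)/24 = -1.
Reflection = P − 2λn = (2, 3, -3) − (-2)·(-2, -4, -2) = (-2, -5, -7).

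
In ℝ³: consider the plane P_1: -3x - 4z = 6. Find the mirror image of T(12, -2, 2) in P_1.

(0, -2, -14)

λ = (n·T − d)/|n|² = (-44 − 6)/25 = -2.
Reflection = T − 2λn = (12, -2, 2) − (-4)·(-3, 0, -4) = (0, -2, -14).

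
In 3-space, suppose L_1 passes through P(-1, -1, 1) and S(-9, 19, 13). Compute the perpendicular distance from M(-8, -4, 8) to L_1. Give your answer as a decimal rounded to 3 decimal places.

9.822

A direction vector for L_1 is S − P = (-8, 20, 12).
Taking (-1, -1, 1) on L_1 with direction v = (-8, 20, 12): w = M − (-1, -1, 1) = (-7, -3, 7), and w × v = (-176, 28, -164).
Distance = |w × v| / |v| = √58656 / √608 ≈ 9.822.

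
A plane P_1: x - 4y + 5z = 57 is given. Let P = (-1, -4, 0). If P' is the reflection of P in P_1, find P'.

(1, -12, 10)

λ = (n·P − d)/|n|² = (15 − 57)/42 = -1.
Reflection = P − 2λn = (-1, -4, 0) − (-2)·(1, -4, 5) = (1, -12, 10).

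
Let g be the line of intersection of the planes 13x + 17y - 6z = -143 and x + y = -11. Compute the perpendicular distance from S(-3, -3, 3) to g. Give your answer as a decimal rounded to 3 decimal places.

6.990

Direction of g: (13, 17, -6) × (1, 1, 0) = (6, -6, -4).
A point on g: solving the two plane equations with x = -2 gives (-2, -9, -6).
Taking (-2, -9, -6) on g with direction v = (6, -6, -4): w = S − (-2, -9, -6) = (-1, 6, 9), and w × v = (30, 50, -30).
Distance = |w × v| / |v| = √4300 / √88 ≈ 6.990.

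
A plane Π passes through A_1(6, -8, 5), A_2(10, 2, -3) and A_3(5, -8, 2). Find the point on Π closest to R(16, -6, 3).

(10, -2, 5)

A_1A_2 = (4, 10, -8), A_1A_3 = (-1, 0, -3); a normal to Π is A_1A_2 × A_1A_3 = (-30, 20, 10).
Using A_1: Π has equation -30x + 20y + 10z = -290.
Foot = R − λn with λ = (n·R − d)/|n|² = (-570 − (-290))/1400 = -1/5.
Foot = (16, -6, 3) − (-1/5)·(-30, 20, 10) = (10, -2, 5).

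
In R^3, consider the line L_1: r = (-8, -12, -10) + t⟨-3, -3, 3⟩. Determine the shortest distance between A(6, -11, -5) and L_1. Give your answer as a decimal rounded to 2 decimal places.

13.74

Taking (-8, -12, -10) on L_1 with direction v = (-3, -3, 3): w = A − (-8, -12, -10) = (14, 1, 5), and w × v = (18, -57, -39).
Distance = |w × v| / |v| = √5094 / √27 ≈ 13.74.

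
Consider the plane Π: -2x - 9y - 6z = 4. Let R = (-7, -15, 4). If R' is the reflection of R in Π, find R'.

λ = (n·R − d)/|n|² = (125 − 4)/121 = 1.
Reflection = R − 2λn = (-7, -15, 4) − 2·(-2, -9, -6) = (-3, 3, 16).

(-3, 3, 16)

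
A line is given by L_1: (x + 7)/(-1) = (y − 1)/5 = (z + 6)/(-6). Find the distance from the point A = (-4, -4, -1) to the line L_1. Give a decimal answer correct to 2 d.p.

L_1 has direction (-1, 5, -6) through (-7, 1, -6).
Taking (-7, 1, -6) on L_1 with direction v = (-1, 5, -6): w = A − (-7, 1, -6) = (3, -5, 5), and w × v = (5, 13, 10).
Distance = |w × v| / |v| = √294 / √62 ≈ 2.18.

2.18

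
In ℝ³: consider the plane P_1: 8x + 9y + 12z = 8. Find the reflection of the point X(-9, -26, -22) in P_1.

λ = (n·X − d)/|n|² = (-570 − 8)/289 = -2.
Reflection = X − 2λn = (-9, -26, -22) − (-4)·(8, 9, 12) = (23, 10, 26).

(23, 10, 26)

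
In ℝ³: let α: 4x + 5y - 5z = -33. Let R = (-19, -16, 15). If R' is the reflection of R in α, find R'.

λ = (n·R − d)/|n|² = (-231 − (-33))/66 = -3.
Reflection = R − 2λn = (-19, -16, 15) − (-6)·(4, 5, -5) = (5, 14, -15).

(5, 14, -15)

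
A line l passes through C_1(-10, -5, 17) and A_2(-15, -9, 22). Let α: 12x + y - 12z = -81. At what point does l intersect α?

(0, 3, 7)

A direction vector for l is A_2 − C_1 = (-5, -4, 5).
Substitute r = (-10, -5, 17) + t(-5, -4, 5) into the plane: -329 + (-124)t = -81, so t = -2.
Intersection: (-10, -5, 17) + (-2)·(-5, -4, 5) = (0, 3, 7).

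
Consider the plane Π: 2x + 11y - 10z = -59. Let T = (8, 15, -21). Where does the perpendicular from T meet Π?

Foot = T − λn with λ = (n·T − d)/|n|² = (391 − (-59))/225 = 2.
Foot = (8, 15, -21) − 2·(2, 11, -10) = (4, -7, -1).

(4, -7, -1)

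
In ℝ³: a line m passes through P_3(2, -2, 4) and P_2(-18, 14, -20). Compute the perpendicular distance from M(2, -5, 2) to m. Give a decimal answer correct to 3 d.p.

A direction vector for m is P_2 − P_3 = (-20, 16, -24).
Taking (2, -2, 4) on m with direction v = (-20, 16, -24): w = M − (2, -2, 4) = (0, -3, -2), and w × v = (104, 40, -60).
Distance = |w × v| / |v| = √16016 / √1232 ≈ 3.606.

3.606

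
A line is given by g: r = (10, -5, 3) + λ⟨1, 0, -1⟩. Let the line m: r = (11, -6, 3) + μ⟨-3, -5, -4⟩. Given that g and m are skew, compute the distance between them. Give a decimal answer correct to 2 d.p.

1.21

Common perpendicular direction n = (1, 0, -1) × (-3, -5, -4) = (-5, 7, -5).
With w = (11, -6, 3) − (10, -5, 3) = (1, -1, 0), w · n = -12.
Distance = |w · n| / |n| = |-12| / √99 ≈ 1.21.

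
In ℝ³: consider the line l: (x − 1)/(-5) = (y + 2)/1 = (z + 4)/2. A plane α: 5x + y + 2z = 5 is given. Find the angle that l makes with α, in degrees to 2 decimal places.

l has direction (-5, 1, 2) through (1, -2, -4).
sin θ = |n·v| / (|n||v|) = |-20| / (√30 · √30) = 0.66667.
θ ≈ 41.81°.

41.81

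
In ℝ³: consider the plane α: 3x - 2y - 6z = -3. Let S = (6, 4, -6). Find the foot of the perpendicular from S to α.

(3, 6, 0)

Foot = S − λn with λ = (n·S − d)/|n|² = (46 − (-3))/49 = 1.
Foot = (6, 4, -6) − 1·(3, -2, -6) = (3, 6, 0).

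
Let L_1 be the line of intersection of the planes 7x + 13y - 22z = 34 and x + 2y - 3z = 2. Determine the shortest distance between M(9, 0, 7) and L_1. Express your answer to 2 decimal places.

Direction of L_1: (7, 13, -22) × (1, 2, -3) = (5, -1, 1).
A point on L_1: solving the two plane equations with x = -3 gives (-3, -11, -9).
Taking (-3, -11, -9) on L_1 with direction v = (5, -1, 1): w = M − (-3, -11, -9) = (12, 11, 16), and w × v = (27, 68, -67).
Distance = |w × v| / |v| = √9842 / √27 ≈ 19.09.

19.09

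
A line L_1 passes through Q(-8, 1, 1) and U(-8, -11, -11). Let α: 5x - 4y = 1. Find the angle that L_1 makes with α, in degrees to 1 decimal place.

A direction vector for L_1 is U − Q = (0, -12, -12).
sin θ = |n·v| / (|n||v|) = |48| / (√41 · √288) = 0.44173.
θ ≈ 26.2°.

26.2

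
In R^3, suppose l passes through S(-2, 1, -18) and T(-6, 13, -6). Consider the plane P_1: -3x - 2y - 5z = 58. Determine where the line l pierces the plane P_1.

A direction vector for l is T − S = (-4, 12, 12).
Substitute r = (-2, 1, -18) + t(-4, 12, 12) into the plane: 94 + (-72)t = 58, so t = 1/2.
Intersection: (-2, 1, -18) + (1/2)·(-4, 12, 12) = (-4, 7, -12).

(-4, 7, -12)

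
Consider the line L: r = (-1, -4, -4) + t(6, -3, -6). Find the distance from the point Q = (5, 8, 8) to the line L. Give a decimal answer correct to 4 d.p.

Taking (-1, -4, -4) on L with direction v = (6, -3, -6): w = Q − (-1, -4, -4) = (6, 12, 12), and w × v = (-36, 108, -90).
Distance = |w × v| / |v| = √21060 / √81 ≈ 16.1245.

16.1245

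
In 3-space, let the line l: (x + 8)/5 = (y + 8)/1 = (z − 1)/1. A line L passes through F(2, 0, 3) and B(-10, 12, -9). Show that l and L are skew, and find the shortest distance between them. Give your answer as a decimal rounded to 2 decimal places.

l has direction (5, 1, 1) through (-8, -8, 1).
A direction vector for L is B − F = (-12, 12, -12).
Common perpendicular direction n = (5, 1, 1) × (-12, 12, -12) = (-24, 48, 72).
With w = (2, 0, 3) − (-8, -8, 1) = (10, 8, 2), w · n = 288.
Since n ≠ 0 the lines are not parallel, and w · n = 288 ≠ 0 so they do not intersect; hence they are skew.
Distance = |w · n| / |n| = |288| / √8064 ≈ 3.21.

3.21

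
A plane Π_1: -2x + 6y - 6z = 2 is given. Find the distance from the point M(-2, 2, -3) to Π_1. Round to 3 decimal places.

n·M − d = (-2)·(-2) + (6)·(2) + (-6)·(-3) − 2 = 32; |n| = √76.
Distance = |32| / √76 = 32/√76 ≈ 3.671.

3.671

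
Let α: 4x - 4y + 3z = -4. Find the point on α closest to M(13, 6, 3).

Foot = M − λn with λ = (n·M − d)/|n|² = (37 − (-4))/41 = 1.
Foot = (13, 6, 3) − 1·(4, -4, 3) = (9, 10, 0).

(9, 10, 0)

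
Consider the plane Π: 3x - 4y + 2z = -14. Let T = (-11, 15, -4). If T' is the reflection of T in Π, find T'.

λ = (n·T − d)/|n|² = (-101 − (-14))/29 = -3.
Reflection = T − 2λn = (-11, 15, -4) − (-6)·(3, -4, 2) = (7, -9, 8).

(7, -9, 8)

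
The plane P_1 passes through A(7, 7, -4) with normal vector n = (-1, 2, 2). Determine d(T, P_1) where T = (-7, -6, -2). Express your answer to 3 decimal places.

2.667

P_1: n·r = n·A gives -x + 2y + 2z = -1.
n·T − d = (-1)·(-7) + (2)·(-6) + (2)·(-2) − (-1) = -8; |n| = √9.
Distance = |-8| / √9 = 8/√9 ≈ 2.667.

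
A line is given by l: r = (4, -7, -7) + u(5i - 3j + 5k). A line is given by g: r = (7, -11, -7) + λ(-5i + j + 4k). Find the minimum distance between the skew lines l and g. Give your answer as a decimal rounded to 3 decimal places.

Common perpendicular direction n = (5, -3, 5) × (-5, 1, 4) = (-17, -45, -10).
With w = (7, -11, -7) − (4, -7, -7) = (3, -4, 0), w · n = 129.
Distance = |w · n| / |n| = |129| / √2414 ≈ 2.626.

2.626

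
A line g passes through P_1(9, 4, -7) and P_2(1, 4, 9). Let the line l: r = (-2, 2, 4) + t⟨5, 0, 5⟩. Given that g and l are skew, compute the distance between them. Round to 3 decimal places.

A direction vector for g is P_2 − P_1 = (-8, 0, 16).
Common perpendicular direction n = (-8, 0, 16) × (5, 0, 5) = (0, 120, 0).
With w = (-2, 2, 4) − (9, 4, -7) = (-11, -2, 11), w · n = -240.
Distance = |w · n| / |n| = |-240| / √14400 ≈ 2.000.

2.000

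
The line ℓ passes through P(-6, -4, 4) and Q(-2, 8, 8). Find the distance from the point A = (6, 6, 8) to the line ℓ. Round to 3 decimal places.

A direction vector for ℓ is Q − P = (4, 12, 4).
Taking (-6, -4, 4) on ℓ with direction v = (4, 12, 4): w = A − (-6, -4, 4) = (12, 10, 4), and w × v = (-8, -32, 104).
Distance = |w × v| / |v| = √11904 / √176 ≈ 8.224.

8.224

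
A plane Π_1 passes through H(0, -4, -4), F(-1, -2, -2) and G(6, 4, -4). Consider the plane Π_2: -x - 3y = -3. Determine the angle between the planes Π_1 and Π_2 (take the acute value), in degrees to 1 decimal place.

77.1

HF = (-1, 2, 2), HG = (6, 8, 0); a normal to Π_1 is HF × HG = (-16, 12, -20).
Using H: Π_1 has equation -16x + 12y - 20z = 32.
cos θ = |n₁·n₂| / (|n₁||n₂|) = |-20| / (√800 · √10).
θ = arccos(0.22361) ≈ 77.1°.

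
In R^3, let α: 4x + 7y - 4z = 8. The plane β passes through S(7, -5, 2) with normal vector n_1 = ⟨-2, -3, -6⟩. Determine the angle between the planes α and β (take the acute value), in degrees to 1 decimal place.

β: n_1·r = n_1·S gives -2x - 3y - 6z = -11.
cos θ = |n₁·n₂| / (|n₁||n₂|) = |-5| / (√81 · √49).
θ = arccos(0.07937) ≈ 85.4°.

85.4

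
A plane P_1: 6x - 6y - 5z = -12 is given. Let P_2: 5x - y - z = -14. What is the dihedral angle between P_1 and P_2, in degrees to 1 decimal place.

cos θ = |n₁·n₂| / (|n₁||n₂|) = |41| / (√97 · √27).
θ = arccos(0.80115) ≈ 36.8°.

36.8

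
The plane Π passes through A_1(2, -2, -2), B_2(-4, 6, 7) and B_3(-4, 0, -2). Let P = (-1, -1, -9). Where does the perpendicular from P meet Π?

(-2, -4, -7)

A_1B_2 = (-6, 8, 9), A_1B_3 = (-6, 2, 0); a normal to Π is A_1B_2 × A_1B_3 = (-18, -54, 36).
Using A_1: Π has equation -18x - 54y + 36z = 0.
Foot = P − λn with λ = (n·P − d)/|n|² = (-252 − 0)/4536 = -1/18.
Foot = (-1, -1, -9) − (-1/18)·(-18, -54, 36) = (-2, -4, -7).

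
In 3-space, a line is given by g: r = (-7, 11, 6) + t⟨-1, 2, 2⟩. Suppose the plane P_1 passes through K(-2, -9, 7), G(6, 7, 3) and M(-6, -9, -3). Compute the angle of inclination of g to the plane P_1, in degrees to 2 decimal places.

54.20

KG = (8, 16, -4), KM = (-4, 0, -10); a normal to P_1 is KG × KM = (-160, 96, 64).
Using K: P_1 has equation -160x + 96y + 64z = -96.
sin θ = |n·v| / (|n||v|) = |480| / (√38912 · √9) = 0.81111.
θ ≈ 54.20°.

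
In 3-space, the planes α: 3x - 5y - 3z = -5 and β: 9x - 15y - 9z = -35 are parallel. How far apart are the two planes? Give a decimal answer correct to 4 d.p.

1.0167

Rescale β by 1/3: 3x - 5y - 3z = -35/3. Then distance = |-5 − (-35/3)| / √43 ≈ 1.0167.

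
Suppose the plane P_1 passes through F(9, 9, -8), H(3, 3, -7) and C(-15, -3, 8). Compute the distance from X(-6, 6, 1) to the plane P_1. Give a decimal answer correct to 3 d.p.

3.000

FH = (-6, -6, 1), FC = (-24, -12, 16); a normal to P_1 is FH × FC = (-84, 72, -72).
Using F: P_1 has equation -84x + 72y - 72z = 468.
n·X − d = (-84)·(-6) + (72)·(6) + (-72)·(1) − 468 = 396; |n| = √17424.
Distance = |396| / √17424 = 396/√17424 ≈ 3.000.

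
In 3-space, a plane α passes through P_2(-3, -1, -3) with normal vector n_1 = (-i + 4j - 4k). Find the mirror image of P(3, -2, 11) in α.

(-1, 14, -5)

α: n_1·r = n_1·P_2 gives -x + 4y - 4z = 11.
λ = (n·P − d)/|n|² = (-55 − 11)/33 = -2.
Reflection = P − 2λn = (3, -2, 11) − (-4)·(-1, 4, -4) = (-1, 14, -5).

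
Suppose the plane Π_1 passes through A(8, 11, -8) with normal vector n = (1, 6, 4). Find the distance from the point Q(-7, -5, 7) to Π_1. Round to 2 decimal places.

7.01

Π_1: n·r = n·A gives x + 6y + 4z = 42.
n·Q − d = (1)·(-7) + (6)·(-5) + (4)·(7) − 42 = -51; |n| = √53.
Distance = |-51| / √53 = 51/√53 ≈ 7.01.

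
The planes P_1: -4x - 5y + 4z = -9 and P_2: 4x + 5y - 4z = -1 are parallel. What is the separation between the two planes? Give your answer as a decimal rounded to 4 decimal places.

Rescale P_2 by 1/(-1): -4x - 5y + 4z = 1. Then distance = |-9 − 1| / √57 ≈ 1.3245.

1.3245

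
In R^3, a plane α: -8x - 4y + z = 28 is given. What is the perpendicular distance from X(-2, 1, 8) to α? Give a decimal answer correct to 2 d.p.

0.89

n·X − d = (-8)·(-2) + (-4)·(1) + (1)·(8) − 28 = -8; |n| = √81.
Distance = |-8| / √81 = 8/√81 ≈ 0.89.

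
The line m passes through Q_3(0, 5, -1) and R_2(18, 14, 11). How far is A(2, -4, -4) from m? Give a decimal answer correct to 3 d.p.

9.058

A direction vector for m is R_2 − Q_3 = (18, 9, 12).
Taking (0, 5, -1) on m with direction v = (18, 9, 12): w = A − (0, 5, -1) = (2, -9, -3), and w × v = (-81, -78, 180).
Distance = |w × v| / |v| = √45045 / √549 ≈ 9.058.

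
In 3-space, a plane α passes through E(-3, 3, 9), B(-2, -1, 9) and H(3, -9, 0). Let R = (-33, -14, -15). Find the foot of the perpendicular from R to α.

EB = (1, -4, 0), EH = (6, -12, -9); a normal to α is EB × EH = (36, 9, 12).
Using E: α has equation 36x + 9y + 12z = 27.
Foot = R − λn with λ = (n·R − d)/|n|² = (-1494 − 27)/1521 = -1.
Foot = (-33, -14, -15) − (-1)·(36, 9, 12) = (3, -5, -3).

(3, -5, -3)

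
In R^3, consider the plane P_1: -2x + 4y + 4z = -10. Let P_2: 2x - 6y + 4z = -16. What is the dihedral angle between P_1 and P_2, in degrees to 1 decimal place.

74.5

cos θ = |n₁·n₂| / (|n₁||n₂|) = |-12| / (√36 · √56).
θ = arccos(0.26726) ≈ 74.5°.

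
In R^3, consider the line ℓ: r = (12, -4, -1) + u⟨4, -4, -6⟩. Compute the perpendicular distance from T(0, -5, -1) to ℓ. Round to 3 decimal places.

10.795

Taking (12, -4, -1) on ℓ with direction v = (4, -4, -6): w = T − (12, -4, -1) = (-12, -1, 0), and w × v = (6, -72, 52).
Distance = |w × v| / |v| = √7924 / √68 ≈ 10.795.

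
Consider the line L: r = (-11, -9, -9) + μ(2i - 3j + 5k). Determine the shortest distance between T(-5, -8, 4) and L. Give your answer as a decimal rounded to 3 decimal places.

Taking (-11, -9, -9) on L with direction v = (2, -3, 5): w = T − (-11, -9, -9) = (6, 1, 13), and w × v = (44, -4, -20).
Distance = |w × v| / |v| = √2352 / √38 ≈ 7.867.

7.867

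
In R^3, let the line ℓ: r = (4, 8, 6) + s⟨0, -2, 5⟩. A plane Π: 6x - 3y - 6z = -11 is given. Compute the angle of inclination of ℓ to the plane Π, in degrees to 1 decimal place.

29.7

sin θ = |n·v| / (|n||v|) = |-24| / (√81 · √29) = 0.49519.
θ ≈ 29.7°.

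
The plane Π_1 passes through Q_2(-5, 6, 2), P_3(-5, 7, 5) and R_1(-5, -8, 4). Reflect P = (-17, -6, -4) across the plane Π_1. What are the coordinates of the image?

Q_2P_3 = (0, 1, 3), Q_2R_1 = (0, -14, 2); a normal to Π_1 is Q_2P_3 × Q_2R_1 = (44, 0, 0).
Using Q_2: Π_1 has equation 44x = -220.
λ = (n·P − d)/|n|² = (-748 − (-220))/1936 = -3/11.
Reflection = P − 2λn = (-17, -6, -4) − (-6/11)·(44, 0, 0) = (7, -6, -4).

(7, -6, -4)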